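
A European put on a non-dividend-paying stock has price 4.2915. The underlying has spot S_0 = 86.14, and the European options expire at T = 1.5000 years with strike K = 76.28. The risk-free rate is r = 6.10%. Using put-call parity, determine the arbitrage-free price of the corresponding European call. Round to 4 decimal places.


Put-call parity: C - P = S_0 * exp(-qT) - K * exp(-rT).
S_0 * exp(-qT) = 86.1400 * 1.00000000 = 86.14000000
K * exp(-rT) = 76.2800 * 0.91256132 = 69.61017720
C = P + S*exp(-qT) - K*exp(-rT)
C = 4.2915 + 86.14000000 - 69.61017720 = 20.8213

Answer: Call price = 20.8213


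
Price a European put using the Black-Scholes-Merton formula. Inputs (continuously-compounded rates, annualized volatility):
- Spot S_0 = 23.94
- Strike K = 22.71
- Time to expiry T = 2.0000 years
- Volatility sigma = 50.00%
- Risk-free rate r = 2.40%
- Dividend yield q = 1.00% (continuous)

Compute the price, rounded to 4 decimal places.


d1 = (ln(S/K) + (r - q + 0.5*sigma^2) * T) / (sigma * sqrt(T)) = 0.46774455
d2 = d1 - sigma * sqrt(T) = -0.23936223
exp(-rT) = 0.95313379; exp(-qT) = 0.98019867
P = K * exp(-rT) * N(-d2) - S_0 * exp(-qT) * N(-d1)
N(-d1) = 0.31998364; N(-d2) = 0.59458764
P = 22.7100 * 0.95313379 * 0.59458764 - 23.9400 * 0.98019867 * 0.31998364 = 5.3615

Answer: Price = 5.3615


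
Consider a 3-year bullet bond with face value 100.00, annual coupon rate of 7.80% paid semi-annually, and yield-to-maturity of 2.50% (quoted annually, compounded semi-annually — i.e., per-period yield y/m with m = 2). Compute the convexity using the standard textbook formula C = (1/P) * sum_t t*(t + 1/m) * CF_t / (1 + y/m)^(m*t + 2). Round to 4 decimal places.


Coupon per period c = face * coupon_rate / m = 3.900000
Periods per year m = 2; per-period yield y/m = 0.012500
Number of cashflows N = 6
Cashflows (t years, CF_t, discount factor 1/(1+y/m)^(m*t), PV):
  t = 0.5000: CF_t = 3.900000, DF = 0.987654, PV = 3.851852
  t = 1.0000: CF_t = 3.900000, DF = 0.975461, PV = 3.804298
  t = 1.5000: CF_t = 3.900000, DF = 0.963418, PV = 3.757331
  t = 2.0000: CF_t = 3.900000, DF = 0.951524, PV = 3.710945
  t = 2.5000: CF_t = 3.900000, DF = 0.939777, PV = 3.665131
  t = 3.0000: CF_t = 103.900000, DF = 0.928175, PV = 96.437370
Price P = sum_t PV_t = 115.226926
Convexity numerator sum_t t*(t + 1/m) * CF_t / (1+y/m)^(m*t + 2):
  t = 0.5000: term = 1.878666
  t = 1.0000: term = 5.566417
  t = 1.5000: term = 10.995392
  t = 2.0000: term = 18.099410
  t = 2.5000: term = 26.813941
  t = 3.0000: term = 987.744435
Convexity = (1/P) * sum = 1051.098260 / 115.226926 = 9.121985

Answer: Convexity = 9.1220


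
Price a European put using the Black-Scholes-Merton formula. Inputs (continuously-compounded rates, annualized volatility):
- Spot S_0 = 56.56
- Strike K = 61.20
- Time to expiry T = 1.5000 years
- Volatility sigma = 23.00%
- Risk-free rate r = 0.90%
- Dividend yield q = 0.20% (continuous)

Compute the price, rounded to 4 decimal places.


d1 = (ln(S/K) + (r - q + 0.5*sigma^2) * T) / (sigma * sqrt(T)) = -0.10177867
d2 = d1 - sigma * sqrt(T) = -0.38346999
exp(-rT) = 0.98659072; exp(-qT) = 0.99700450
P = K * exp(-rT) * N(-d2) - S_0 * exp(-qT) * N(-d1)
N(-d1) = 0.54053382; N(-d2) = 0.64931434
P = 61.2000 * 0.98659072 * 0.64931434 - 56.5600 * 0.99700450 * 0.54053382 = 8.7242

Answer: Price = 8.7242


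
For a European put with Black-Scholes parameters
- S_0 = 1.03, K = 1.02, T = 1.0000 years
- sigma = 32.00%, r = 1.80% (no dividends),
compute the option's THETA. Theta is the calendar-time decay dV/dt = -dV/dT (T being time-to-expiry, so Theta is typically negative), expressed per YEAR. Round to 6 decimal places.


Answer: Theta = -0.054232

Derivation:
d1 = 0.2467380467; d2 = -0.0732619533
phi(d1) = 0.3869815099; exp(-qT) = 1.0000000000; exp(-rT) = 0.9821610324
Theta = -S*exp(-qT)*phi(d1)*sigma/(2*sqrt(T)) + r*K*exp(-rT)*N(-d2) - q*S*exp(-qT)*N(-d1)
N(-d1) = 0.4025554798; N(-d2) = 0.5292011664; sqrt(T) = 1.0000000000
Term 1 = -1.0300 * 1.0000000000 * 0.3869815099 * 0.3200 / (2 * 1.0000000000) = -0.0637745528
Term 2 = 0.0180 * 1.0200 * 0.9821610324 * 0.5292011664 = 0.0095428076
Term 3 = 0 (no dividend yield, q = 0)
Theta = -0.0637745528 + (0.0095428076) + (0.0000000000) = -0.054232


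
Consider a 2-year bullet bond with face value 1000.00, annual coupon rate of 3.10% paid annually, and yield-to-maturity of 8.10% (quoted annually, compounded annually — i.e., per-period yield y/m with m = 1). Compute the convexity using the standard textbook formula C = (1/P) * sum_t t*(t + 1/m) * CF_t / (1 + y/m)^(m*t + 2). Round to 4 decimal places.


Answer: Convexity = 5.0268

Derivation:
Coupon per period c = face * coupon_rate / m = 31.000000
Periods per year m = 1; per-period yield y/m = 0.081000
Number of cashflows N = 2
Cashflows (t years, CF_t, discount factor 1/(1+y/m)^(m*t), PV):
  t = 1.0000: CF_t = 31.000000, DF = 0.925069, PV = 28.677151
  t = 2.0000: CF_t = 1031.000000, DF = 0.855753, PV = 882.281712
Price P = sum_t PV_t = 910.958863
Convexity numerator sum_t t*(t + 1/m) * CF_t / (1+y/m)^(m*t + 2):
  t = 1.0000: term = 49.081136
  t = 2.0000: term = 4530.093229
Convexity = (1/P) * sum = 4579.174365 / 910.958863 = 5.026763


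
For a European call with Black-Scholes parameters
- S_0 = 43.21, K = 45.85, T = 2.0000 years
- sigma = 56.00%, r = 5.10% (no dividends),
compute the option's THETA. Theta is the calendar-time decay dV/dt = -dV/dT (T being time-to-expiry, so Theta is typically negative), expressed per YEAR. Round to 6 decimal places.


d1 = 0.4498925874; d2 = -0.3420670076
phi(d1) = 0.3605443871; exp(-qT) = 1.0000000000; exp(-rT) = 0.9030295517
Theta = -S*exp(-qT)*phi(d1)*sigma/(2*sqrt(T)) - r*K*exp(-rT)*N(d2) + q*S*exp(-qT)*N(d1)
N(d1) = 0.6736060536; N(d2) = 0.3661502328; sqrt(T) = 1.4142135624
Term 1 = -43.2100 * 1.0000000000 * 0.3605443871 * 0.5600 / (2 * 1.4142135624) = -3.0845089784
Term 2 = -0.0510 * 45.8500 * 0.9030295517 * 0.3661502328 = -0.7731625212
Term 3 = 0 (no dividend yield, q = 0)
Theta = -3.0845089784 + (-0.7731625212) + (0.0000000000) = -3.857671

Answer: Theta = -3.857671


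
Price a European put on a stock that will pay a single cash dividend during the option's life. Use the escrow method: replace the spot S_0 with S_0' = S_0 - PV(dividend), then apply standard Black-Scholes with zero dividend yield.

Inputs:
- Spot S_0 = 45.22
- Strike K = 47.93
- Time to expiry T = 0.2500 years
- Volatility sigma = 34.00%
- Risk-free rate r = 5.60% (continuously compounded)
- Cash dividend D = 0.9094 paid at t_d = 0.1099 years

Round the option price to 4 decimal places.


PV(D) = D * exp(-r * t_d) = 0.9094 * 0.99386450 = 0.90382038
S_0' = S_0 - PV(D) = 45.2200 - 0.90382038 = 44.31617962
d1 = (ln(S_0'/K) + (r + sigma^2/2)*T) / (sigma*sqrt(T)) = -0.29377514
d2 = d1 - sigma*sqrt(T) = -0.46377514
exp(-rT) = 0.98609754
N(-d1) = 0.61553513; N(-d2) = 0.67859557
P = K * exp(-rT) * N(-d2) - S_0' * N(-d1) = 47.9300 * 0.98609754 * 0.67859557 - 44.31617962 * 0.61553513 = 4.7947

Answer: Price = 4.7947


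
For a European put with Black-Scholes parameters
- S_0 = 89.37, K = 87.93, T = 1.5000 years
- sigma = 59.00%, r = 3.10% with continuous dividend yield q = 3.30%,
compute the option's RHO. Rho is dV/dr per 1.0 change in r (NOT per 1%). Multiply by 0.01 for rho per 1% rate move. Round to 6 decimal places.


Answer: Rho = -79.845979

Derivation:
d1 = 0.3796280261; d2 = -0.3429714480
phi(d1) = 0.3712063200; exp(-qT) = 0.9517051581; exp(-rT) = 0.9545645606
N(-d2) = 0.6341900300
Rho = -K*T*exp(-rT)*N(-d2) = -87.9300 * 1.5000 * 0.9545645606 * 0.6341900300 = -79.845979


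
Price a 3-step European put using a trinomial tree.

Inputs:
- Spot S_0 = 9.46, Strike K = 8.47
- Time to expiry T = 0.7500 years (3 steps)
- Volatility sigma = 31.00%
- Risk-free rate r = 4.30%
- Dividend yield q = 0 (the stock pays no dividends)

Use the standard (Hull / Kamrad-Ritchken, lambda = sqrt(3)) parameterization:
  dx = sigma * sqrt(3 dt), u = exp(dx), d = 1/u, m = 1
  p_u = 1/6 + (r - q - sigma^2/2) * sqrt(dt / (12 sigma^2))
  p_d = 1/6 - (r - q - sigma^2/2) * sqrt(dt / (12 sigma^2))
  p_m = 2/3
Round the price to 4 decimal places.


Answer: Price = V(0,0) = 0.4694

Derivation:
dt = T/N = 0.250000; dx = sigma*sqrt(3*dt) = 0.268468
u = exp(dx) = 1.307959; d = 1/u = 0.764550
p_u = 0.164315, p_m = 0.666667, p_d = 0.169018
Discount per step: exp(-r*dt) = 0.989308
Stock lattice S(k, j) with j the centered position index:
  k=0: S(0,+0) = 9.4600
  k=1: S(1,-1) = 7.2326; S(1,+0) = 9.4600; S(1,+1) = 12.3733
  k=2: S(2,-2) = 5.5297; S(2,-1) = 7.2326; S(2,+0) = 9.4600; S(2,+1) = 12.3733; S(2,+2) = 16.1838
  k=3: S(3,-3) = 4.2277; S(3,-2) = 5.5297; S(3,-1) = 7.2326; S(3,+0) = 9.4600; S(3,+1) = 12.3733; S(3,+2) = 16.1838; S(3,+3) = 21.1677
Terminal payoffs V(N, j) = max(K - S_T, 0):
  V(3,-3) = 4.242255; V(3,-2) = 2.940283; V(3,-1) = 1.237357; V(3,+0) = 0.000000; V(3,+1) = 0.000000; V(3,+2) = 0.000000; V(3,+3) = 0.000000
Backward induction: V(k, j) = exp(-r*dt) * [p_u * V(k+1, j+1) + p_m * V(k+1, j) + p_d * V(k+1, j-1)]
  V(2,-2) = exp(-r*dt) * [p_u*1.237357 + p_m*2.940283 + p_d*4.242255] = 2.849723
  V(2,-1) = exp(-r*dt) * [p_u*0.000000 + p_m*1.237357 + p_d*2.940283] = 1.307731
  V(2,+0) = exp(-r*dt) * [p_u*0.000000 + p_m*0.000000 + p_d*1.237357] = 0.206899
  V(2,+1) = exp(-r*dt) * [p_u*0.000000 + p_m*0.000000 + p_d*0.000000] = 0.000000
  V(2,+2) = exp(-r*dt) * [p_u*0.000000 + p_m*0.000000 + p_d*0.000000] = 0.000000
  V(1,-1) = exp(-r*dt) * [p_u*0.206899 + p_m*1.307731 + p_d*2.849723] = 1.372637
  V(1,+0) = exp(-r*dt) * [p_u*0.000000 + p_m*0.206899 + p_d*1.307731] = 0.355125
  V(1,+1) = exp(-r*dt) * [p_u*0.000000 + p_m*0.000000 + p_d*0.206899] = 0.034596
  V(0,+0) = exp(-r*dt) * [p_u*0.034596 + p_m*0.355125 + p_d*1.372637] = 0.469362


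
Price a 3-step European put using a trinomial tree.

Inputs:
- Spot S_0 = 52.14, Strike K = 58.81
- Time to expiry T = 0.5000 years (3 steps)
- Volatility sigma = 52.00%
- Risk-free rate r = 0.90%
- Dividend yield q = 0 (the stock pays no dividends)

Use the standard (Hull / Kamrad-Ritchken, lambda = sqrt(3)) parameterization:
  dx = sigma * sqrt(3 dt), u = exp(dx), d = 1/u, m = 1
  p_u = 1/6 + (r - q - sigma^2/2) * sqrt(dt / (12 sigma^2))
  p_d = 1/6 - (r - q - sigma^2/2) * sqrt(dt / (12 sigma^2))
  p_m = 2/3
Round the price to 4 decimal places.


dt = T/N = 0.166667; dx = sigma*sqrt(3*dt) = 0.367696
u = exp(dx) = 1.444402; d = 1/u = 0.692328
p_u = 0.138065, p_m = 0.666667, p_d = 0.195268
Discount per step: exp(-r*dt) = 0.998501
Stock lattice S(k, j) with j the centered position index:
  k=0: S(0,+0) = 52.1400
  k=1: S(1,-1) = 36.0980; S(1,+0) = 52.1400; S(1,+1) = 75.3111
  k=2: S(2,-2) = 24.9916; S(2,-1) = 36.0980; S(2,+0) = 52.1400; S(2,+1) = 75.3111; S(2,+2) = 108.7796
  k=3: S(3,-3) = 17.3024; S(3,-2) = 24.9916; S(3,-1) = 36.0980; S(3,+0) = 52.1400; S(3,+1) = 75.3111; S(3,+2) = 108.7796; S(3,+3) = 157.1214
Terminal payoffs V(N, j) = max(K - S_T, 0):
  V(3,-3) = 41.507589; V(3,-2) = 33.818360; V(3,-1) = 22.712021; V(3,+0) = 6.670000; V(3,+1) = 0.000000; V(3,+2) = 0.000000; V(3,+3) = 0.000000
Backward induction: V(k, j) = exp(-r*dt) * [p_u * V(k+1, j+1) + p_m * V(k+1, j) + p_d * V(k+1, j-1)]
  V(2,-2) = exp(-r*dt) * [p_u*22.712021 + p_m*33.818360 + p_d*41.507589] = 33.735783
  V(2,-1) = exp(-r*dt) * [p_u*6.670000 + p_m*22.712021 + p_d*33.818360] = 22.631920
  V(2,+0) = exp(-r*dt) * [p_u*0.000000 + p_m*6.670000 + p_d*22.712021] = 8.868290
  V(2,+1) = exp(-r*dt) * [p_u*0.000000 + p_m*0.000000 + p_d*6.670000] = 1.300487
  V(2,+2) = exp(-r*dt) * [p_u*0.000000 + p_m*0.000000 + p_d*0.000000] = 0.000000
  V(1,-1) = exp(-r*dt) * [p_u*8.868290 + p_m*22.631920 + p_d*33.735783] = 22.865550
  V(1,+0) = exp(-r*dt) * [p_u*1.300487 + p_m*8.868290 + p_d*22.631920] = 10.495286
  V(1,+1) = exp(-r*dt) * [p_u*0.000000 + p_m*1.300487 + p_d*8.868290] = 2.594792
  V(0,+0) = exp(-r*dt) * [p_u*2.594792 + p_m*10.495286 + p_d*22.865550] = 11.802306

Answer: Price = V(0,0) = 11.8023


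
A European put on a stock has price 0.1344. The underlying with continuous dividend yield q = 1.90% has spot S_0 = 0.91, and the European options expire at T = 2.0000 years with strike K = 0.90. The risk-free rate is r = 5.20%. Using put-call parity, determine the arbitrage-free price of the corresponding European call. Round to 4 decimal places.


Put-call parity: C - P = S_0 * exp(-qT) - K * exp(-rT).
S_0 * exp(-qT) = 0.9100 * 0.96271294 = 0.87606878
K * exp(-rT) = 0.9000 * 0.90122530 = 0.81110277
C = P + S*exp(-qT) - K*exp(-rT)
C = 0.1344 + 0.87606878 - 0.81110277 = 0.1994

Answer: Call price = 0.1994


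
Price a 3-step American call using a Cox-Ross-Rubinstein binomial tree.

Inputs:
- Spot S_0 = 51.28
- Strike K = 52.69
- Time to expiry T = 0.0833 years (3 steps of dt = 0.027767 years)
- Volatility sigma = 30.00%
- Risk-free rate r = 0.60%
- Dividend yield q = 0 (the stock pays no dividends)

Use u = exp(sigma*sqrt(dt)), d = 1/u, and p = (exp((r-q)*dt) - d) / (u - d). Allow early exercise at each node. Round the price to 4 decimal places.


Answer: Price = V(0,0) = 1.2524

Derivation:
dt = T/N = 0.027767
u = exp(sigma*sqrt(dt)) = 1.051261; d = 1/u = 0.951239
p = (exp((r-q)*dt) - d) / (u - d) = 0.489171
Discount per step: exp(-r*dt) = 0.999833
Stock lattice S(k, i) with i counting down-moves:
  k=0: S(0,0) = 51.2800
  k=1: S(1,0) = 53.9086; S(1,1) = 48.7795
  k=2: S(2,0) = 56.6720; S(2,1) = 51.2800; S(2,2) = 46.4010
  k=3: S(3,0) = 59.5771; S(3,1) = 53.9086; S(3,2) = 48.7795; S(3,3) = 44.1384
Terminal payoffs V(N, i) = max(S_T - K, 0):
  V(3,0) = 6.887072; V(3,1) = 1.218643; V(3,2) = 0.000000; V(3,3) = 0.000000
Backward induction: V(k, i) = exp(-r*dt) * [p * V(k+1, i) + (1-p) * V(k+1, i+1)]; then take max(V_cont, immediate exercise) for American.
  V(2,0) = exp(-r*dt) * [p*6.887072 + (1-p)*1.218643] = 3.990809; exercise = 3.982031; V(2,0) = max -> 3.990809
  V(2,1) = exp(-r*dt) * [p*1.218643 + (1-p)*0.000000] = 0.596025; exercise = 0.000000; V(2,1) = max -> 0.596025
  V(2,2) = exp(-r*dt) * [p*0.000000 + (1-p)*0.000000] = 0.000000; exercise = 0.000000; V(2,2) = max -> 0.000000
  V(1,0) = exp(-r*dt) * [p*3.990809 + (1-p)*0.596025] = 2.256278; exercise = 1.218643; V(1,0) = max -> 2.256278
  V(1,1) = exp(-r*dt) * [p*0.596025 + (1-p)*0.000000] = 0.291510; exercise = 0.000000; V(1,1) = max -> 0.291510
  V(0,0) = exp(-r*dt) * [p*2.256278 + (1-p)*0.291510] = 1.252409; exercise = 0.000000; V(0,0) = max -> 1.252409


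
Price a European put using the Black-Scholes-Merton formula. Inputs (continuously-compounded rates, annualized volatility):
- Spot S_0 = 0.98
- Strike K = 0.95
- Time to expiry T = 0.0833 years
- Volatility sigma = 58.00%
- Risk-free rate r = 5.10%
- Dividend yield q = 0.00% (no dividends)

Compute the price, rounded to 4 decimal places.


d1 = (ln(S/K) + (r - q + 0.5*sigma^2) * T) / (sigma * sqrt(T)) = 0.29480592
d2 = d1 - sigma * sqrt(T) = 0.12740783
exp(-rT) = 0.99576071; exp(-qT) = 1.00000000
P = K * exp(-rT) * N(-d2) - S_0 * exp(-qT) * N(-d1)
N(-d1) = 0.38407107; N(-d2) = 0.44930881
P = 0.9500 * 0.99576071 * 0.44930881 - 0.9800 * 1.00000000 * 0.38407107 = 0.0486

Answer: Price = 0.0486


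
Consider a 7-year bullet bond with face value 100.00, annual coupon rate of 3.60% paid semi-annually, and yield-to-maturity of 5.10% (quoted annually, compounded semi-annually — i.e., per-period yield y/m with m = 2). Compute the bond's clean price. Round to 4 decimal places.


Answer: Price = 91.2621

Derivation:
Coupon per period c = face * coupon_rate / m = 1.800000
Periods per year m = 2; per-period yield y/m = 0.025500
Number of cashflows N = 14
Cashflows (t years, CF_t, discount factor 1/(1+y/m)^(m*t), PV):
  t = 0.5000: CF_t = 1.800000, DF = 0.975134, PV = 1.755241
  t = 1.0000: CF_t = 1.800000, DF = 0.950886, PV = 1.711596
  t = 1.5000: CF_t = 1.800000, DF = 0.927242, PV = 1.669035
  t = 2.0000: CF_t = 1.800000, DF = 0.904185, PV = 1.627533
  t = 2.5000: CF_t = 1.800000, DF = 0.881702, PV = 1.587063
  t = 3.0000: CF_t = 1.800000, DF = 0.859777, PV = 1.547599
  t = 3.5000: CF_t = 1.800000, DF = 0.838398, PV = 1.509117
  t = 4.0000: CF_t = 1.800000, DF = 0.817551, PV = 1.471591
  t = 4.5000: CF_t = 1.800000, DF = 0.797222, PV = 1.434999
  t = 5.0000: CF_t = 1.800000, DF = 0.777398, PV = 1.399316
  t = 5.5000: CF_t = 1.800000, DF = 0.758067, PV = 1.364521
  t = 6.0000: CF_t = 1.800000, DF = 0.739217, PV = 1.330591
  t = 6.5000: CF_t = 1.800000, DF = 0.720836, PV = 1.297504
  t = 7.0000: CF_t = 101.800000, DF = 0.702912, PV = 71.556398
Price P = sum_t PV_t = 91.262105


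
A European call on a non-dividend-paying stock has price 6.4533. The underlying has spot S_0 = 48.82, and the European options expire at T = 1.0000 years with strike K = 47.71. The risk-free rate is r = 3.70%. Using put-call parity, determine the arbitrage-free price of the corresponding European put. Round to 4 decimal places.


Put-call parity: C - P = S_0 * exp(-qT) - K * exp(-rT).
S_0 * exp(-qT) = 48.8200 * 1.00000000 = 48.82000000
K * exp(-rT) = 47.7100 * 0.96367614 = 45.97698842
P = C - S*exp(-qT) + K*exp(-rT)
P = 6.4533 - 48.82000000 + 45.97698842 = 3.6103

Answer: Put price = 3.6103


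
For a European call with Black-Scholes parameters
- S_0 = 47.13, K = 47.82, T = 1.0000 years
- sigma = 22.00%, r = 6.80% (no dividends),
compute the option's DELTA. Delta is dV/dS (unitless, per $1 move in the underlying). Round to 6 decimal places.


d1 = 0.3530262678; d2 = 0.1330262678
phi(d1) = 0.3748413887; exp(-qT) = 1.0000000000; exp(-rT) = 0.9342604736
N(d1) = 0.6379656260
Delta = exp(-qT) * N(d1) = 1.0000000000 * 0.6379656260 = 0.637966

Answer: Delta = 0.637966


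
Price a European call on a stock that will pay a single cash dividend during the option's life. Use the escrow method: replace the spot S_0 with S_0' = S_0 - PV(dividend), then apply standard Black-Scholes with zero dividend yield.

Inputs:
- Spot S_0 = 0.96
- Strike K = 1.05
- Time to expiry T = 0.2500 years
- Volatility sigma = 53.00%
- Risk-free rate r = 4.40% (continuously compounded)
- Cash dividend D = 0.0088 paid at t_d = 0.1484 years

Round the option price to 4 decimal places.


PV(D) = D * exp(-r * t_d) = 0.0088 * 0.99349167 = 0.00874273
S_0' = S_0 - PV(D) = 0.9600 - 0.00874273 = 0.95125727
d1 = (ln(S_0'/K) + (r + sigma^2/2)*T) / (sigma*sqrt(T)) = -0.19867316
d2 = d1 - sigma*sqrt(T) = -0.46367316
exp(-rT) = 0.98906028
N(d1) = 0.42125921; N(d2) = 0.32144096
C = S_0' * N(d1) - K * exp(-rT) * N(d2) = 0.95125727 * 0.42125921 - 1.0500 * 0.98906028 * 0.32144096 = 0.0669

Answer: Price = 0.0669


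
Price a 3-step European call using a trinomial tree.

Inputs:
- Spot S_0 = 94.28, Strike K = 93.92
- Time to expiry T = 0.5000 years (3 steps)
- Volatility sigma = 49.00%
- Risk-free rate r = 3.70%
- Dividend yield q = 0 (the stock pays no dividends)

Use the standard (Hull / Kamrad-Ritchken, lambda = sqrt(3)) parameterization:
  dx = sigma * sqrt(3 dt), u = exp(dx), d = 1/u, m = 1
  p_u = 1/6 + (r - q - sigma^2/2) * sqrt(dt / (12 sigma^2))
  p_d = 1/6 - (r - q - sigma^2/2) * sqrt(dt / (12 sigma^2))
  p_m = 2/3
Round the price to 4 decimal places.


dt = T/N = 0.166667; dx = sigma*sqrt(3*dt) = 0.346482
u = exp(dx) = 1.414084; d = 1/u = 0.707171
p_u = 0.146692, p_m = 0.666667, p_d = 0.186641
Discount per step: exp(-r*dt) = 0.993852
Stock lattice S(k, j) with j the centered position index:
  k=0: S(0,+0) = 94.2800
  k=1: S(1,-1) = 66.6721; S(1,+0) = 94.2800; S(1,+1) = 133.3199
  k=2: S(2,-2) = 47.1486; S(2,-1) = 66.6721; S(2,+0) = 94.2800; S(2,+1) = 133.3199; S(2,+2) = 188.5256
  k=3: S(3,-3) = 33.3421; S(3,-2) = 47.1486; S(3,-1) = 66.6721; S(3,+0) = 94.2800; S(3,+1) = 133.3199; S(3,+2) = 188.5256; S(3,+3) = 266.5911
Terminal payoffs V(N, j) = max(S_T - K, 0):
  V(3,-3) = 0.000000; V(3,-2) = 0.000000; V(3,-1) = 0.000000; V(3,+0) = 0.360000; V(3,+1) = 39.399886; V(3,+2) = 94.605584; V(3,+3) = 172.671106
Backward induction: V(k, j) = exp(-r*dt) * [p_u * V(k+1, j+1) + p_m * V(k+1, j) + p_d * V(k+1, j-1)]
  V(2,-2) = exp(-r*dt) * [p_u*0.000000 + p_m*0.000000 + p_d*0.000000] = 0.000000
  V(2,-1) = exp(-r*dt) * [p_u*0.360000 + p_m*0.000000 + p_d*0.000000] = 0.052485
  V(2,+0) = exp(-r*dt) * [p_u*39.399886 + p_m*0.360000 + p_d*0.000000] = 5.982645
  V(2,+1) = exp(-r*dt) * [p_u*94.605584 + p_m*39.399886 + p_d*0.360000] = 39.964465
  V(2,+2) = exp(-r*dt) * [p_u*172.671106 + p_m*94.605584 + p_d*39.399886] = 95.164857
  V(1,-1) = exp(-r*dt) * [p_u*5.982645 + p_m*0.052485 + p_d*0.000000] = 0.906986
  V(1,+0) = exp(-r*dt) * [p_u*39.964465 + p_m*5.982645 + p_d*0.052485] = 9.800077
  V(1,+1) = exp(-r*dt) * [p_u*95.164857 + p_m*39.964465 + p_d*5.982645] = 41.463039
  V(0,+0) = exp(-r*dt) * [p_u*41.463039 + p_m*9.800077 + p_d*0.906986] = 12.706368

Answer: Price = V(0,0) = 12.7064


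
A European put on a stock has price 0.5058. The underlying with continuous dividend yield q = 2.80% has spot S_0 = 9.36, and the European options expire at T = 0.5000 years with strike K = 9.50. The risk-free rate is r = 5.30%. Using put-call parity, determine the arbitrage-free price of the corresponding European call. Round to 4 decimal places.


Put-call parity: C - P = S_0 * exp(-qT) - K * exp(-rT).
S_0 * exp(-qT) = 9.3600 * 0.98609754 = 9.22987301
K * exp(-rT) = 9.5000 * 0.97384804 = 9.25155642
C = P + S*exp(-qT) - K*exp(-rT)
C = 0.5058 + 9.22987301 - 9.25155642 = 0.4841

Answer: Call price = 0.4841


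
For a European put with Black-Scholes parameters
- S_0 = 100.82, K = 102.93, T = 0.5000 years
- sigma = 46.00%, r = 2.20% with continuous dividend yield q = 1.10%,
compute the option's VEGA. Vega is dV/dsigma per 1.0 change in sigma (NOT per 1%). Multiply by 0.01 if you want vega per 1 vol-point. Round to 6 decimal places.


d1 = 0.1158659119; d2 = -0.2094032075
phi(d1) = 0.3962733659; exp(-qT) = 0.9945150973; exp(-rT) = 0.9890602788
Vega = S * exp(-qT) * phi(d1) * sqrt(T) = 100.8200 * 0.9945150973 * 0.3962733659 * 0.7071067812 = 28.095577

Answer: Vega = 28.095577


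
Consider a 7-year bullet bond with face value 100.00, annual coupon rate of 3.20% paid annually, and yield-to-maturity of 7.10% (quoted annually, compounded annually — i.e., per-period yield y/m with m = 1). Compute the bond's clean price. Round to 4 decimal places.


Coupon per period c = face * coupon_rate / m = 3.200000
Periods per year m = 1; per-period yield y/m = 0.071000
Number of cashflows N = 7
Cashflows (t years, CF_t, discount factor 1/(1+y/m)^(m*t), PV):
  t = 1.0000: CF_t = 3.200000, DF = 0.933707, PV = 2.987862
  t = 2.0000: CF_t = 3.200000, DF = 0.871808, PV = 2.789787
  t = 3.0000: CF_t = 3.200000, DF = 0.814013, PV = 2.604843
  t = 4.0000: CF_t = 3.200000, DF = 0.760050, PV = 2.432160
  t = 5.0000: CF_t = 3.200000, DF = 0.709664, PV = 2.270924
  t = 6.0000: CF_t = 3.200000, DF = 0.662618, PV = 2.120377
  t = 7.0000: CF_t = 103.200000, DF = 0.618691, PV = 63.848897
Price P = sum_t PV_t = 79.054850

Answer: Price = 79.0549


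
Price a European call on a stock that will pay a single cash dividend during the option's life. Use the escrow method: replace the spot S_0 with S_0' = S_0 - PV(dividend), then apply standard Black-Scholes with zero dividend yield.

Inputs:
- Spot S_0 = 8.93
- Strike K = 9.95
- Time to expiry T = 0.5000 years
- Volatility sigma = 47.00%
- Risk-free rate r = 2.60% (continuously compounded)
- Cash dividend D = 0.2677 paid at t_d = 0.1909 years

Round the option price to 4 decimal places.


Answer: Price = 0.7258

Derivation:
PV(D) = D * exp(-r * t_d) = 0.2677 * 0.99504890 = 0.26637459
S_0' = S_0 - PV(D) = 8.9300 - 0.26637459 = 8.66362541
d1 = (ln(S_0'/K) + (r + sigma^2/2)*T) / (sigma*sqrt(T)) = -0.21127231
d2 = d1 - sigma*sqrt(T) = -0.54361249
exp(-rT) = 0.98708414
N(d1) = 0.41633740; N(d2) = 0.29335408
C = S_0' * N(d1) - K * exp(-rT) * N(d2) = 8.66362541 * 0.41633740 - 9.9500 * 0.98708414 * 0.29335408 = 0.7258


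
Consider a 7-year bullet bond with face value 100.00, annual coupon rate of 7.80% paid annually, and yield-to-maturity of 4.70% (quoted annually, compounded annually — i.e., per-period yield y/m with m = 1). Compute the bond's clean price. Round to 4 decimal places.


Answer: Price = 118.1344

Derivation:
Coupon per period c = face * coupon_rate / m = 7.800000
Periods per year m = 1; per-period yield y/m = 0.047000
Number of cashflows N = 7
Cashflows (t years, CF_t, discount factor 1/(1+y/m)^(m*t), PV):
  t = 1.0000: CF_t = 7.800000, DF = 0.955110, PV = 7.449857
  t = 2.0000: CF_t = 7.800000, DF = 0.912235, PV = 7.115431
  t = 3.0000: CF_t = 7.800000, DF = 0.871284, PV = 6.796019
  t = 4.0000: CF_t = 7.800000, DF = 0.832172, PV = 6.490944
  t = 5.0000: CF_t = 7.800000, DF = 0.794816, PV = 6.199565
  t = 6.0000: CF_t = 7.800000, DF = 0.759137, PV = 5.921265
  t = 7.0000: CF_t = 107.800000, DF = 0.725059, PV = 78.161339
Price P = sum_t PV_t = 118.134420


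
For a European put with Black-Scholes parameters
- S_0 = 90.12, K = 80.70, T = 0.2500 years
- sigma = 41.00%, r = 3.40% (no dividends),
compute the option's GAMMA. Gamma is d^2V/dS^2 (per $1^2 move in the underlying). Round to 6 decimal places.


d1 = 0.6825172697; d2 = 0.4775172697
phi(d1) = 0.3160504441; exp(-qT) = 1.0000000000; exp(-rT) = 0.9915360229
Gamma = exp(-qT) * phi(d1) / (S * sigma * sqrt(T)) = 1.0000000000 * 0.3160504441 / (90.1200 * 0.4100 * 0.5000000000) = 0.017107

Answer: Gamma = 0.017107


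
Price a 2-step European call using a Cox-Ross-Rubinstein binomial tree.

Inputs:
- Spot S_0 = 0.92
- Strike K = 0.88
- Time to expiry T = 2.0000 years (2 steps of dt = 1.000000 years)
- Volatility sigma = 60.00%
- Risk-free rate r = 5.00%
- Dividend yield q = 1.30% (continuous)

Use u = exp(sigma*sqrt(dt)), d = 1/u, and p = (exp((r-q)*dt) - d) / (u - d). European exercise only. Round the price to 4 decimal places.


dt = T/N = 1.000000
u = exp(sigma*sqrt(dt)) = 1.822119; d = 1/u = 0.548812
p = (exp((r-q)*dt) - d) / (u - d) = 0.383946
Discount per step: exp(-r*dt) = 0.951229
Stock lattice S(k, i) with i counting down-moves:
  k=0: S(0,0) = 0.9200
  k=1: S(1,0) = 1.6763; S(1,1) = 0.5049
  k=2: S(2,0) = 3.0545; S(2,1) = 0.9200; S(2,2) = 0.2771
Terminal payoffs V(N, i) = max(S_T - K, 0):
  V(2,0) = 2.174508; V(2,1) = 0.040000; V(2,2) = 0.000000
Backward induction: V(k, i) = exp(-r*dt) * [p * V(k+1, i) + (1-p) * V(k+1, i+1)].
  V(1,0) = exp(-r*dt) * [p*2.174508 + (1-p)*0.040000] = 0.817616
  V(1,1) = exp(-r*dt) * [p*0.040000 + (1-p)*0.000000] = 0.014609
  V(0,0) = exp(-r*dt) * [p*0.817616 + (1-p)*0.014609] = 0.307171

Answer: Price = V(0,0) = 0.3072


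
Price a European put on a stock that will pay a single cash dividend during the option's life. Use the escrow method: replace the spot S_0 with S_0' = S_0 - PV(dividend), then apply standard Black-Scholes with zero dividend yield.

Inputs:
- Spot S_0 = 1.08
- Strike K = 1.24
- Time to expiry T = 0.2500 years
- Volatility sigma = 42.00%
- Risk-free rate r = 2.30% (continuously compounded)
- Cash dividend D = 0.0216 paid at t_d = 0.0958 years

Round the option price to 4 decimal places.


PV(D) = D * exp(-r * t_d) = 0.0216 * 0.99779903 = 0.02155246
S_0' = S_0 - PV(D) = 1.0800 - 0.02155246 = 1.05844754
d1 = (ln(S_0'/K) + (r + sigma^2/2)*T) / (sigma*sqrt(T)) = -0.62146728
d2 = d1 - sigma*sqrt(T) = -0.83146728
exp(-rT) = 0.99426650
N(-d1) = 0.73285389; N(-d2) = 0.79714515
P = K * exp(-rT) * N(-d2) - S_0' * N(-d1) = 1.2400 * 0.99426650 * 0.79714515 - 1.05844754 * 0.73285389 = 0.2071

Answer: Price = 0.2071


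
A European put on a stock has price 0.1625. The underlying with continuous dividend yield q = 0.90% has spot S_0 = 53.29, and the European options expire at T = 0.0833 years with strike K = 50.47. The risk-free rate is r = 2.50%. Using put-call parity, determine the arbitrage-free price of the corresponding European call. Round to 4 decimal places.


Put-call parity: C - P = S_0 * exp(-qT) - K * exp(-rT).
S_0 * exp(-qT) = 53.2900 * 0.99925058 = 53.25006346
K * exp(-rT) = 50.4700 * 0.99791967 = 50.36500559
C = P + S*exp(-qT) - K*exp(-rT)
C = 0.1625 + 53.25006346 - 50.36500559 = 3.0476

Answer: Call price = 3.0476


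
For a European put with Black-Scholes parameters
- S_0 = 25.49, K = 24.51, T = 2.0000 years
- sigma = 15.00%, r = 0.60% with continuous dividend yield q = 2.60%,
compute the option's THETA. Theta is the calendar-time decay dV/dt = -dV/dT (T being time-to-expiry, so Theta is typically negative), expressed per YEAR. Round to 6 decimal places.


Answer: Theta = -0.719231

Derivation:
d1 = 0.1023184495; d2 = -0.1098135848
phi(d1) = 0.3968594601; exp(-qT) = 0.9493288668; exp(-rT) = 0.9880717129
Theta = -S*exp(-qT)*phi(d1)*sigma/(2*sqrt(T)) + r*K*exp(-rT)*N(-d2) - q*S*exp(-qT)*N(-d1)
N(-d1) = 0.4592519558; N(-d2) = 0.5437213915; sqrt(T) = 1.4142135624
Term 1 = -25.4900 * 0.9493288668 * 0.3968594601 * 0.1500 / (2 * 1.4142135624) = -0.5092951321
Term 2 = 0.0060 * 24.5100 * 0.9880717129 * 0.5437213915 = 0.0790058860
Term 3 = -0.0260 * 25.4900 * 0.9493288668 * 0.4592519558 = -0.2889421399
Theta = -0.5092951321 + (0.0790058860) + (-0.2889421399) = -0.719231


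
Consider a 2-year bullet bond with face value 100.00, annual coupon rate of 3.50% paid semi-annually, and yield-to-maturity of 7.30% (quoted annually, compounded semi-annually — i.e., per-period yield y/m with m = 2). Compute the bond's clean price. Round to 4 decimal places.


Coupon per period c = face * coupon_rate / m = 1.750000
Periods per year m = 2; per-period yield y/m = 0.036500
Number of cashflows N = 4
Cashflows (t years, CF_t, discount factor 1/(1+y/m)^(m*t), PV):
  t = 0.5000: CF_t = 1.750000, DF = 0.964785, PV = 1.688374
  t = 1.0000: CF_t = 1.750000, DF = 0.930811, PV = 1.628919
  t = 1.5000: CF_t = 1.750000, DF = 0.898033, PV = 1.571557
  t = 2.0000: CF_t = 101.750000, DF = 0.866409, PV = 88.157079
Price P = sum_t PV_t = 93.045929

Answer: Price = 93.0459


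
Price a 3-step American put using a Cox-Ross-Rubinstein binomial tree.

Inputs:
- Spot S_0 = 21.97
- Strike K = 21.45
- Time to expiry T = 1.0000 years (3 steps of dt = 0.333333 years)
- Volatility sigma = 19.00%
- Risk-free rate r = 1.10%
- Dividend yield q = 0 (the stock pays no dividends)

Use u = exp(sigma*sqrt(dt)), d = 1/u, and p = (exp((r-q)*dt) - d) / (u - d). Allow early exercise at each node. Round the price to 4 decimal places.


Answer: Price = V(0,0) = 1.4308

Derivation:
dt = T/N = 0.333333
u = exp(sigma*sqrt(dt)) = 1.115939; d = 1/u = 0.896106
p = (exp((r-q)*dt) - d) / (u - d) = 0.489313
Discount per step: exp(-r*dt) = 0.996340
Stock lattice S(k, i) with i counting down-moves:
  k=0: S(0,0) = 21.9700
  k=1: S(1,0) = 24.5172; S(1,1) = 19.6874
  k=2: S(2,0) = 27.3597; S(2,1) = 21.9700; S(2,2) = 17.6420
  k=3: S(3,0) = 30.5318; S(3,1) = 24.5172; S(3,2) = 19.6874; S(3,3) = 15.8091
Terminal payoffs V(N, i) = max(K - S_T, 0):
  V(3,0) = 0.000000; V(3,1) = 0.000000; V(3,2) = 1.762551; V(3,3) = 5.640860
Backward induction: V(k, i) = exp(-r*dt) * [p * V(k+1, i) + (1-p) * V(k+1, i+1)]; then take max(V_cont, immediate exercise) for American.
  V(2,0) = exp(-r*dt) * [p*0.000000 + (1-p)*0.000000] = 0.000000; exercise = 0.000000; V(2,0) = max -> 0.000000
  V(2,1) = exp(-r*dt) * [p*0.000000 + (1-p)*1.762551] = 0.896817; exercise = 0.000000; V(2,1) = max -> 0.896817
  V(2,2) = exp(-r*dt) * [p*1.762551 + (1-p)*5.640860] = 3.729452; exercise = 3.807958; V(2,2) = max -> 3.807958
  V(1,0) = exp(-r*dt) * [p*0.000000 + (1-p)*0.896817] = 0.456316; exercise = 0.000000; V(1,0) = max -> 0.456316
  V(1,1) = exp(-r*dt) * [p*0.896817 + (1-p)*3.807958] = 2.374775; exercise = 1.762551; V(1,1) = max -> 2.374775
  V(0,0) = exp(-r*dt) * [p*0.456316 + (1-p)*2.374775] = 1.430792; exercise = 0.000000; V(0,0) = max -> 1.430792


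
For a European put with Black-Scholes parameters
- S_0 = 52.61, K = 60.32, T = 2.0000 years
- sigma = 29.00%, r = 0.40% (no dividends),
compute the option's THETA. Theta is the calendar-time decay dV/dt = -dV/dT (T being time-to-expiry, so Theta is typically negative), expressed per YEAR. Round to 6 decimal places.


d1 = -0.1088883680; d2 = -0.5190103010
phi(d1) = 0.3965842122; exp(-qT) = 1.0000000000; exp(-rT) = 0.9920319148
Theta = -S*exp(-qT)*phi(d1)*sigma/(2*sqrt(T)) + r*K*exp(-rT)*N(-d2) - q*S*exp(-qT)*N(-d1)
N(-d1) = 0.5433544836; N(-d2) = 0.6981232211; sqrt(T) = 1.4142135624
Term 1 = -52.6100 * 1.0000000000 * 0.3965842122 * 0.2900 / (2 * 1.4142135624) = -2.1392262908
Term 2 = 0.0040 * 60.3200 * 0.9920319148 * 0.6981232211 = 0.1671010013
Term 3 = 0 (no dividend yield, q = 0)
Theta = -2.1392262908 + (0.1671010013) + (0.0000000000) = -1.972125

Answer: Theta = -1.972125


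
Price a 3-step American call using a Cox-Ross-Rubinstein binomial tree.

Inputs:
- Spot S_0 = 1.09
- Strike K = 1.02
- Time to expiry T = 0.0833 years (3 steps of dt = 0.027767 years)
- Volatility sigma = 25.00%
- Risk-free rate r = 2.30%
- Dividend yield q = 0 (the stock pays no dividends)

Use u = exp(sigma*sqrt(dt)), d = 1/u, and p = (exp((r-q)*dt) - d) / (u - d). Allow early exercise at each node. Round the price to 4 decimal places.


Answer: Price = V(0,0) = 0.0793

Derivation:
dt = T/N = 0.027767
u = exp(sigma*sqrt(dt)) = 1.042538; d = 1/u = 0.959197
p = (exp((r-q)*dt) - d) / (u - d) = 0.497252
Discount per step: exp(-r*dt) = 0.999362
Stock lattice S(k, i) with i counting down-moves:
  k=0: S(0,0) = 1.0900
  k=1: S(1,0) = 1.1364; S(1,1) = 1.0455
  k=2: S(2,0) = 1.1847; S(2,1) = 1.0900; S(2,2) = 1.0029
  k=3: S(3,0) = 1.2351; S(3,1) = 1.1364; S(3,2) = 1.0455; S(3,3) = 0.9619
Terminal payoffs V(N, i) = max(S_T - K, 0):
  V(3,0) = 0.215101; V(3,1) = 0.116367; V(3,2) = 0.025525; V(3,3) = 0.000000
Backward induction: V(k, i) = exp(-r*dt) * [p * V(k+1, i) + (1-p) * V(k+1, i+1)]; then take max(V_cont, immediate exercise) for American.
  V(2,0) = exp(-r*dt) * [p*0.215101 + (1-p)*0.116367] = 0.165357; exercise = 0.164706; V(2,0) = max -> 0.165357
  V(2,1) = exp(-r*dt) * [p*0.116367 + (1-p)*0.025525] = 0.070651; exercise = 0.070000; V(2,1) = max -> 0.070651
  V(2,2) = exp(-r*dt) * [p*0.025525 + (1-p)*0.000000] = 0.012684; exercise = 0.000000; V(2,2) = max -> 0.012684
  V(1,0) = exp(-r*dt) * [p*0.165357 + (1-p)*0.070651] = 0.117669; exercise = 0.116367; V(1,0) = max -> 0.117669
  V(1,1) = exp(-r*dt) * [p*0.070651 + (1-p)*0.012684] = 0.041482; exercise = 0.025525; V(1,1) = max -> 0.041482
  V(0,0) = exp(-r*dt) * [p*0.117669 + (1-p)*0.041482] = 0.079315; exercise = 0.070000; V(0,0) = max -> 0.079315


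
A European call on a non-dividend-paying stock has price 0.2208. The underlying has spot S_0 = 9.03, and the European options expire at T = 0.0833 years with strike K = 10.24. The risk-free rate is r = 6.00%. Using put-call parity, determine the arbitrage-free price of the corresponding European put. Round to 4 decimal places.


Put-call parity: C - P = S_0 * exp(-qT) - K * exp(-rT).
S_0 * exp(-qT) = 9.0300 * 1.00000000 = 9.03000000
K * exp(-rT) = 10.2400 * 0.99501447 = 10.18894816
P = C - S*exp(-qT) + K*exp(-rT)
P = 0.2208 - 9.03000000 + 10.18894816 = 1.3797

Answer: Put price = 1.3797


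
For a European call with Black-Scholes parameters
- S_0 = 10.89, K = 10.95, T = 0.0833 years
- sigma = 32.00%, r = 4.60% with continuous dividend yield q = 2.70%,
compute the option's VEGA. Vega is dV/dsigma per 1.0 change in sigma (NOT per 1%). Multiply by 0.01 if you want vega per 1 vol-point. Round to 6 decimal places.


Answer: Vega = 1.251067

Derivation:
d1 = 0.0038236248; d2 = -0.0885339412
phi(d1) = 0.3989393641; exp(-qT) = 0.9977534273; exp(-rT) = 0.9961755320
Vega = S * exp(-qT) * phi(d1) * sqrt(T) = 10.8900 * 0.9977534273 * 0.3989393641 * 0.2886173938 = 1.251067


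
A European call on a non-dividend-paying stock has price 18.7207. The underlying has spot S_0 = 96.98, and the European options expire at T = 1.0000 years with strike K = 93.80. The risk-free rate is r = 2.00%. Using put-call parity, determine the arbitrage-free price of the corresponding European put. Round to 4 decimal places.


Answer: Put price = 13.6833

Derivation:
Put-call parity: C - P = S_0 * exp(-qT) - K * exp(-rT).
S_0 * exp(-qT) = 96.9800 * 1.00000000 = 96.98000000
K * exp(-rT) = 93.8000 * 0.98019867 = 91.94263556
P = C - S*exp(-qT) + K*exp(-rT)
P = 18.7207 - 96.98000000 + 91.94263556 = 13.6833


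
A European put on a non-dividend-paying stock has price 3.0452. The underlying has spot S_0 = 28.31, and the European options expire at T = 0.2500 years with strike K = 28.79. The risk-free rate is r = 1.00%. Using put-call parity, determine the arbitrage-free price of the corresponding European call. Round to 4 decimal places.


Put-call parity: C - P = S_0 * exp(-qT) - K * exp(-rT).
S_0 * exp(-qT) = 28.3100 * 1.00000000 = 28.31000000
K * exp(-rT) = 28.7900 * 0.99750312 = 28.71811489
C = P + S*exp(-qT) - K*exp(-rT)
C = 3.0452 + 28.31000000 - 28.71811489 = 2.6371

Answer: Call price = 2.6371


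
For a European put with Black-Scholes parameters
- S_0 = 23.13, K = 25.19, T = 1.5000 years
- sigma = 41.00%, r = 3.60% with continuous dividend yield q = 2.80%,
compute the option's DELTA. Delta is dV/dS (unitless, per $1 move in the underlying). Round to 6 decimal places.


d1 = 0.1050659553; d2 = -0.3970794419
phi(d1) = 0.3967464130; exp(-qT) = 0.9588697806; exp(-rT) = 0.9474321065
N(-d1) = 0.4581617367
Delta = -exp(-qT) * N(-d1) = -0.9588697806 * 0.4581617367 = -0.439317

Answer: Delta = -0.439317


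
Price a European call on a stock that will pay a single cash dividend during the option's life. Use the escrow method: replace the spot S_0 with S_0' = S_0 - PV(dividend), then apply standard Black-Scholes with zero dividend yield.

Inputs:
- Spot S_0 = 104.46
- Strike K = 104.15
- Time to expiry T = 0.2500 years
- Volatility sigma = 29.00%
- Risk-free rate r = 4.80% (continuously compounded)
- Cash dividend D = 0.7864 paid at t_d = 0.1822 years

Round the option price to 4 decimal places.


Answer: Price = 6.3643

Derivation:
PV(D) = D * exp(-r * t_d) = 0.7864 * 0.99129253 = 0.77955245
S_0' = S_0 - PV(D) = 104.4600 - 0.77955245 = 103.68044755
d1 = (ln(S_0'/K) + (r + sigma^2/2)*T) / (sigma*sqrt(T)) = 0.12409573
d2 = d1 - sigma*sqrt(T) = -0.02090427
exp(-rT) = 0.98807171
N(d1) = 0.54938026; N(d2) = 0.49166101
C = S_0' * N(d1) - K * exp(-rT) * N(d2) = 103.68044755 * 0.54938026 - 104.1500 * 0.98807171 * 0.49166101 = 6.3643


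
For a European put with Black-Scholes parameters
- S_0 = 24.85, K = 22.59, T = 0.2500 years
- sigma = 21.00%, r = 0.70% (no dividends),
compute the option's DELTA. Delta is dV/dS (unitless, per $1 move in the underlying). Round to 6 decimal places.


d1 = 0.9772659244; d2 = 0.8722659244
phi(d1) = 0.2474707522; exp(-qT) = 1.0000000000; exp(-rT) = 0.9982515304
N(-d1) = 0.1642187591
Delta = -exp(-qT) * N(-d1) = -1.0000000000 * 0.1642187591 = -0.164219

Answer: Delta = -0.164219


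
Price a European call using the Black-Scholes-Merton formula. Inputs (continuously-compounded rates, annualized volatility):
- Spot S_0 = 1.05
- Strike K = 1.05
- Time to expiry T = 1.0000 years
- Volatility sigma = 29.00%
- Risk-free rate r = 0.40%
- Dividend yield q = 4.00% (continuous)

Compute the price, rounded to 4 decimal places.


Answer: Price = 0.1009

Derivation:
d1 = (ln(S/K) + (r - q + 0.5*sigma^2) * T) / (sigma * sqrt(T)) = 0.02086207
d2 = d1 - sigma * sqrt(T) = -0.26913793
exp(-rT) = 0.99600799; exp(-qT) = 0.96078944
C = S_0 * exp(-qT) * N(d1) - K * exp(-rT) * N(d2)
N(d1) = 0.50832216; N(d2) = 0.39391177
C = 1.0500 * 0.96078944 * 0.50832216 - 1.0500 * 0.99600799 * 0.39391177 = 0.1009


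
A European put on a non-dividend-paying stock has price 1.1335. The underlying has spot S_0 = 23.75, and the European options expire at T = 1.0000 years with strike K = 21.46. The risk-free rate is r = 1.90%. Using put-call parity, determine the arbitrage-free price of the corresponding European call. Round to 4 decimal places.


Put-call parity: C - P = S_0 * exp(-qT) - K * exp(-rT).
S_0 * exp(-qT) = 23.7500 * 1.00000000 = 23.75000000
K * exp(-rT) = 21.4600 * 0.98117936 = 21.05610911
C = P + S*exp(-qT) - K*exp(-rT)
C = 1.1335 + 23.75000000 - 21.05610911 = 3.8274

Answer: Call price = 3.8274


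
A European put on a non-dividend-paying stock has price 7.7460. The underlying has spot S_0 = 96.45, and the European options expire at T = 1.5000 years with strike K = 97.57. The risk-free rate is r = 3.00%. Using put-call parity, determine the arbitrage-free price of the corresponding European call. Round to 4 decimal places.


Answer: Call price = 10.9193

Derivation:
Put-call parity: C - P = S_0 * exp(-qT) - K * exp(-rT).
S_0 * exp(-qT) = 96.4500 * 1.00000000 = 96.45000000
K * exp(-rT) = 97.5700 * 0.95599748 = 93.27667430
C = P + S*exp(-qT) - K*exp(-rT)
C = 7.7460 + 96.45000000 - 93.27667430 = 10.9193
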